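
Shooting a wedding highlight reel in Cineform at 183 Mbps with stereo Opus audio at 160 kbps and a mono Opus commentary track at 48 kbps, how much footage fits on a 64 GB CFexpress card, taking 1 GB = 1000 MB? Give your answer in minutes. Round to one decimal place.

Audio total: 160 + 48 = 208 kbps = 0.208 Mbps.
Total bitrate: 183 + 0.208 = 183.208 Mbps.
Capacity: 64 GB = 512,000 Mb.
Recording time: 512,000 / 183.208 = 2,795 s ≈ 46.6 minutes.

46.6 minutes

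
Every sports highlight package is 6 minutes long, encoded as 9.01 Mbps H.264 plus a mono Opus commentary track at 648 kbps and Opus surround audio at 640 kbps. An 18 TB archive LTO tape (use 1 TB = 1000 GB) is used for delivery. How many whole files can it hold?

6 min = 360 s
Audio total: 648 + 640 = 1288 kbps = 1.288 Mbps.
Total bitrate: 10.298 Mbps.
Per item: 10.298 Mbps × 360 s = 3,707 Mb = 463.4 MB.
Capacity: 18 TB = 144,000,000 Mb; 38842.49 items → 38842 complete.

38842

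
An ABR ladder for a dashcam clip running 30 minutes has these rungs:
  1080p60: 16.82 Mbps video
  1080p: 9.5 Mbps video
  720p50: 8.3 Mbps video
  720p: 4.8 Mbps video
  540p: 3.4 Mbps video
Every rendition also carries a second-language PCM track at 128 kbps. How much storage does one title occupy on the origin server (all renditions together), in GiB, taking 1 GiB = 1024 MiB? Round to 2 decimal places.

9.11 GiB

30 min = 1800 s
Audio: 128 kbps = 0.128 Mbps.
Sum of rendition bitrates: (16.82+0.128) + (9.5+0.128) + (8.3+0.128) + (4.8+0.128) + (3.4+0.128) = 43.460 Mbps.
× 1800 s = 78,228 Mb = 9,778 MB = 9.107 GiB.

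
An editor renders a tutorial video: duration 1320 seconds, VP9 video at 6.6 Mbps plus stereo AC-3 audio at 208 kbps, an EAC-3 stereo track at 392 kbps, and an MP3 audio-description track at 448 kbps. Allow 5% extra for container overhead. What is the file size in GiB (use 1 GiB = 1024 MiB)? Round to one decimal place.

1.2 GiB

Audio total: 208 + 392 + 448 = 1048 kbps = 1.048 Mbps.
Total bitrate: 6.6 + 1.048 = 7.648 Mbps.
Stream data: 7.648 Mbps × 1320 s = 10095.4 Mb.
With 5% container overhead: ×1.05.
10,600 Mb = 1,325,016,000 bytes ÷ 1,073,741,824 = 1.234 GiB.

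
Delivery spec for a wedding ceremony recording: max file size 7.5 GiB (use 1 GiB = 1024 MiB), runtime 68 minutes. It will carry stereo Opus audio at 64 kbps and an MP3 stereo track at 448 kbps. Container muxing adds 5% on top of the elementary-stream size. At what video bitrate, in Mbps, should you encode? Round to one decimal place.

Budget: 7.5 GiB = 64424.5 Mb.
Stream payload after overhead: 64424.5 / 1.05 = 61356.7 Mb.
68 min = 4080 s
Total bitrate budget: 61356.7 Mb / 4080 s = 15.038 Mbps.
Audio total: 64 + 448 = 512 kbps = 0.512 Mbps.
Video: 15.038 − 0.512 = 14.526 Mbps.

14.5 Mbps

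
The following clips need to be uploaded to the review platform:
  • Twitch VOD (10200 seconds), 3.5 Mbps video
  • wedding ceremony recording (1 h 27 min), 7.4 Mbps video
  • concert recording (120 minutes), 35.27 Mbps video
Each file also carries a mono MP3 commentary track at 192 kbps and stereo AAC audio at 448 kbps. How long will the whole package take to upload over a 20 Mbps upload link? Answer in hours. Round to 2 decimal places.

Audio total: 192 + 448 = 640 kbps = 0.640 Mbps.
Twitch VOD: 4.140 Mbps × 10200 s = 42228.0 Mb
wedding ceremony recording: 8.040 Mbps × 5220 s = 41968.8 Mb
concert recording: 35.910 Mbps × 7200 s = 258552.0 Mb
Total: 342748.8 Mb = 42843.6 MB.
At 20 Mbps: 342748.8 / 20 = 17137 s ≈ 4.76 hours.

4.76 hours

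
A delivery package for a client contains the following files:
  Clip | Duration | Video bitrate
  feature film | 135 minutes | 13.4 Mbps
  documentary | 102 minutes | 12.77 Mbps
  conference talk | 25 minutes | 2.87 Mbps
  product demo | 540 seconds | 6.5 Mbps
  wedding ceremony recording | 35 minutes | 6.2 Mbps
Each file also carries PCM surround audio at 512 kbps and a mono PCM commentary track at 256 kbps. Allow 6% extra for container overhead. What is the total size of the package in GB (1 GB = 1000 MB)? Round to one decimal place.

Audio total: 512 + 256 = 768 kbps = 0.768 Mbps.
feature film: 14.168 Mbps × 8100 s × 1.06 = 121646.4 Mb
documentary: 13.538 Mbps × 6120 s × 1.06 = 87823.7 Mb
conference talk: 3.638 Mbps × 1500 s × 1.06 = 5784.4 Mb
product demo: 7.268 Mbps × 540 s × 1.06 = 4160.2 Mb
wedding ceremony recording: 6.968 Mbps × 2100 s × 1.06 = 15510.8 Mb
Total: 234925.6 Mb = 29365.7 MB.
= 29.37 GB.

29.4 GB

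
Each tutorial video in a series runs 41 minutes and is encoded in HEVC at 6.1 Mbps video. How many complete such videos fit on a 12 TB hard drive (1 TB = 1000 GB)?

41 min = 2460 s
Per item: 6.100 Mbps × 2460 s = 15,006 Mb = 1,876 MB.
Capacity: 12 TB = 96,000,000 Mb; 6397.44 items → 6397 complete.

6397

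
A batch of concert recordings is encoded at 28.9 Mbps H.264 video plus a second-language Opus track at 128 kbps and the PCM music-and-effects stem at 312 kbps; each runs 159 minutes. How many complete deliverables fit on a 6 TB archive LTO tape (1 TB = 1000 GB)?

159 min = 9540 s
Audio total: 128 + 312 = 440 kbps = 0.440 Mbps.
Total bitrate: 29.340 Mbps.
Per item: 29.340 Mbps × 9540 s = 279,904 Mb = 34,988 MB.
Capacity: 6 TB = 48,000,000 Mb; 171.49 items → 171 complete.

171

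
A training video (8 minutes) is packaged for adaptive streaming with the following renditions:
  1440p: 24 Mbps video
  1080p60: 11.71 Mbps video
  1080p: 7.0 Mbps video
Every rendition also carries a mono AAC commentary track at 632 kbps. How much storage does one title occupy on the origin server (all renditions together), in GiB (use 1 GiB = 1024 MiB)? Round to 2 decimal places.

2.49 GiB

8 min = 480 s
Audio: 632 kbps = 0.632 Mbps.
Sum of rendition bitrates: (24+0.632) + (11.71+0.632) + (7.0+0.632) = 44.606 Mbps.
× 480 s = 21,411 Mb = 2,676 MB = 2.493 GiB.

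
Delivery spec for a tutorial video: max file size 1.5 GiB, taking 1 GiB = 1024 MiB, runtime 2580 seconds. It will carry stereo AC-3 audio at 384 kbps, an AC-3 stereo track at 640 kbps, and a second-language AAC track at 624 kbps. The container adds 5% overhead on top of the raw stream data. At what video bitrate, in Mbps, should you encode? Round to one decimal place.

3.1 Mbps

Budget: 1.5 GiB = 12884.9 Mb.
Stream payload after overhead: 12884.9 / 1.05 = 12271.3 Mb.
Total bitrate budget: 12271.3 Mb / 2580 s = 4.756 Mbps.
Audio total: 384 + 640 + 624 = 1648 kbps = 1.648 Mbps.
Video: 4.756 − 1.648 = 3.108 Mbps.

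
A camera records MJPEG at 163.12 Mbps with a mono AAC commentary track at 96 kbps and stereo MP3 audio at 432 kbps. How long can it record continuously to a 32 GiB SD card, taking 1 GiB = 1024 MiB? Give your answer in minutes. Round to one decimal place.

Audio total: 96 + 432 = 528 kbps = 0.528 Mbps.
Total bitrate: 163.12 + 0.528 = 163.648 Mbps.
Capacity: 32 GiB = 274,878 Mb.
Recording time: 274,878 / 163.648 = 1,680 s ≈ 28.0 minutes.

28.0 minutes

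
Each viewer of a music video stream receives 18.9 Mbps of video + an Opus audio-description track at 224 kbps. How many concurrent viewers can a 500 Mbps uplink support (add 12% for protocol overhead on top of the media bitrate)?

Audio: 224 kbps = 0.224 Mbps.
Per-viewer media rate: 19.124 Mbps.
On the wire with 12% overhead: 21.419 Mbps.
500 Mbps = 500.0 Mbps; 500.0 / 21.419 = 23.34 → 23 viewers.

23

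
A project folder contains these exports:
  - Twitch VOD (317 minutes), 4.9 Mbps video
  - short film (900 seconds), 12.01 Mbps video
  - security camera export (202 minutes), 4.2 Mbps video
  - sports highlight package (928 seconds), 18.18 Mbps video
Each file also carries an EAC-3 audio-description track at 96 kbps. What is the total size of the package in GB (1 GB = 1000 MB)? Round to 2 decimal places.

Audio: 96 kbps = 0.096 Mbps.
Twitch VOD: 4.996 Mbps × 19020 s = 95023.9 Mb
short film: 12.106 Mbps × 900 s = 10895.4 Mb
security camera export: 4.296 Mbps × 12120 s = 52067.5 Mb
sports highlight package: 18.276 Mbps × 928 s = 16960.1 Mb
Total: 174947.0 Mb = 21868.4 MB.
= 21.87 GB.

21.87 GB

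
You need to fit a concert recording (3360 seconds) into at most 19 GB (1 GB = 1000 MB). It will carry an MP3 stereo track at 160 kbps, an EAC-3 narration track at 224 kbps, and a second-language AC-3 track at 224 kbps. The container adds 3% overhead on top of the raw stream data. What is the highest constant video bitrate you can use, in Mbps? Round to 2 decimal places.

Budget: 19 GB = 152000.0 Mb.
Stream payload after overhead: 152000.0 / 1.03 = 147572.8 Mb.
Total bitrate budget: 147572.8 Mb / 3360 s = 43.920 Mbps.
Audio total: 160 + 224 + 224 = 608 kbps = 0.608 Mbps.
Video: 43.920 − 0.608 = 43.312 Mbps.

43.31 Mbps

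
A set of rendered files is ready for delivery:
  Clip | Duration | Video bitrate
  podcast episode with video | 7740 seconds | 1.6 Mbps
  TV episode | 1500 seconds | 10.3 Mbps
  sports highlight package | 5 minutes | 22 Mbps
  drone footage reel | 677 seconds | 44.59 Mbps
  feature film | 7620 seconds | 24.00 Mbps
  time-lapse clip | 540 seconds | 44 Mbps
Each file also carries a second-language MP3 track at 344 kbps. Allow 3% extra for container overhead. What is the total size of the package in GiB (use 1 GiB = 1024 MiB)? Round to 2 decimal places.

33.28 GiB

Audio: 344 kbps = 0.344 Mbps.
podcast episode with video: 1.944 Mbps × 7740 s × 1.03 = 15498.0 Mb
TV episode: 10.644 Mbps × 1500 s × 1.03 = 16445.0 Mb
sports highlight package: 22.344 Mbps × 300 s × 1.03 = 6904.3 Mb
drone footage reel: 44.934 Mbps × 677 s × 1.03 = 31332.9 Mb
feature film: 24.344 Mbps × 7620 s × 1.03 = 191066.3 Mb
time-lapse clip: 44.344 Mbps × 540 s × 1.03 = 24664.1 Mb
Total: 285910.6 Mb = 35738.8 MB.
= 33.28 GiB.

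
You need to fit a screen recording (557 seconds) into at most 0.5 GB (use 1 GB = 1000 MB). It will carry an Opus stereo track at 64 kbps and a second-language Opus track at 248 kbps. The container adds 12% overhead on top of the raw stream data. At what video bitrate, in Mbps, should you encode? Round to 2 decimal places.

Budget: 0.5 GB = 4000.0 Mb.
Stream payload after overhead: 4000.0 / 1.12 = 3571.4 Mb.
Total bitrate budget: 3571.4 Mb / 557 s = 6.412 Mbps.
Audio total: 64 + 248 = 312 kbps = 0.312 Mbps.
Video: 6.412 − 0.312 = 6.100 Mbps.

6.10 Mbps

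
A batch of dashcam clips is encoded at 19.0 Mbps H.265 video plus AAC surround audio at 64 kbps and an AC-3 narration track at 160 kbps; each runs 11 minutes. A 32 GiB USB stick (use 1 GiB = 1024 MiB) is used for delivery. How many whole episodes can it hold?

21

11 min = 660 s
Audio total: 64 + 160 = 224 kbps = 0.224 Mbps.
Total bitrate: 19.224 Mbps.
Per item: 19.224 Mbps × 660 s = 12,688 Mb = 1,586 MB.
Capacity: 32 GiB = 274,878 Mb; 21.66 items → 21 complete.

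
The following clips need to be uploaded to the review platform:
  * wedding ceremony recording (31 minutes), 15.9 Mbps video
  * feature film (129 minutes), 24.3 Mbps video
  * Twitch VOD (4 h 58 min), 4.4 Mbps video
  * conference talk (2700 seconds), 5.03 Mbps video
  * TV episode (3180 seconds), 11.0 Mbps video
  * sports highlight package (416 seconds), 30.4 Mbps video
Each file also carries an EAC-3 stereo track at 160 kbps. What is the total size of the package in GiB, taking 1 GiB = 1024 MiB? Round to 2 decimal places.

42.25 GiB

Audio: 160 kbps = 0.160 Mbps.
wedding ceremony recording: 16.060 Mbps × 1860 s = 29871.6 Mb
feature film: 24.460 Mbps × 7740 s = 189320.4 Mb
Twitch VOD: 4.560 Mbps × 17880 s = 81532.8 Mb
conference talk: 5.190 Mbps × 2700 s = 14013.0 Mb
TV episode: 11.160 Mbps × 3180 s = 35488.8 Mb
sports highlight package: 30.560 Mbps × 416 s = 12713.0 Mb
Total: 362939.6 Mb = 45367.4 MB.
= 42.25 GiB.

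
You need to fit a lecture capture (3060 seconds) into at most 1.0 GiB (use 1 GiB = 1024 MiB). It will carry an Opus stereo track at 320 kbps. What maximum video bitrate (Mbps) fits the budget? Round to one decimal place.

Budget: 1.0 GiB = 8589.9 Mb.
Total bitrate budget: 8589.9 Mb / 3060 s = 2.807 Mbps.
Audio: 320 kbps = 0.320 Mbps.
Video: 2.807 − 0.320 = 2.487 Mbps.

2.5 Mbps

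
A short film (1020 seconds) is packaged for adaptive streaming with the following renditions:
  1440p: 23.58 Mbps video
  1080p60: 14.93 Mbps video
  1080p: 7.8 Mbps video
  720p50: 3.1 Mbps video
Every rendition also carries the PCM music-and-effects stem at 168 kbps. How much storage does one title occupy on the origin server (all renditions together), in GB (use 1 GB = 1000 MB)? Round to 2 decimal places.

6.39 GB

Audio: 168 kbps = 0.168 Mbps.
Sum of rendition bitrates: (23.58+0.168) + (14.93+0.168) + (7.8+0.168) + (3.1+0.168) = 50.082 Mbps.
× 1020 s = 51,084 Mb = 6,385 MB = 6.385 GB.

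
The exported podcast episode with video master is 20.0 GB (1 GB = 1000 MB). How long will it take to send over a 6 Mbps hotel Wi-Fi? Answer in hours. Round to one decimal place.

7.4 hours

File: 20.0 GB = 160000.0 Mb.
At 6 Mbps: 160000.0 / 6 = 26666.7 s ≈ 7.41 hours.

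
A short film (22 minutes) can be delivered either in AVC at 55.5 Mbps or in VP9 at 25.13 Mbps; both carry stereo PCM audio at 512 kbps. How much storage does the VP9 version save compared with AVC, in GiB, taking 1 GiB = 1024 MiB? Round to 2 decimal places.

22 min = 1320 s
Audio: 512 kbps = 0.512 Mbps.
AVC: 56.012 Mbps × 1320 s = 73935.8 Mb = 8.607 GiB.
VP9: 25.642 Mbps × 1320 s = 33847.4 Mb = 3.940 GiB.
Saving: 8.607 − 3.940 = 4.667 GiB.

4.67 GiB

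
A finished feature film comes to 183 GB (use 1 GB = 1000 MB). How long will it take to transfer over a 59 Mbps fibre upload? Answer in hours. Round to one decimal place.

6.9 hours

File: 183 GB = 1464000.0 Mb.
At 59 Mbps: 1464000.0 / 59 = 24813.6 s ≈ 6.89 hours.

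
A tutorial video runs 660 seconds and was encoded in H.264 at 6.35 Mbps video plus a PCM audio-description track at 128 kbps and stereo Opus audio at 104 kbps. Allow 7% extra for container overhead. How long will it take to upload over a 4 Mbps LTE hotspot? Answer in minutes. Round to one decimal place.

Audio total: 128 + 104 = 232 kbps = 0.232 Mbps.
Total bitrate: 6.582 Mbps.
File: 6.582 Mbps × 660 s = 4344.1 Mb.
With 7% container overhead: ×1.07. → 4648.2 Mb.
At 4 Mbps: 4648.2 / 4 = 1162.1 s ≈ 19.4 minutes.

19.4 minutes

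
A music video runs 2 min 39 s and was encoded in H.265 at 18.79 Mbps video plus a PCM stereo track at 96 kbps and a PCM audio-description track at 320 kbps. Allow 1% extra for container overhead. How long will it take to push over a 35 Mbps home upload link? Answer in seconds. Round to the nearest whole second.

2 min 39 s = 159 s
Audio total: 96 + 320 = 416 kbps = 0.416 Mbps.
Total bitrate: 19.206 Mbps.
File: 19.206 Mbps × 159 s = 3053.8 Mb.
With 1% container overhead: ×1.01. → 3084.3 Mb.
At 35 Mbps: 3084.3 / 35 = 88.1 s ≈ 88.1 seconds.

88 seconds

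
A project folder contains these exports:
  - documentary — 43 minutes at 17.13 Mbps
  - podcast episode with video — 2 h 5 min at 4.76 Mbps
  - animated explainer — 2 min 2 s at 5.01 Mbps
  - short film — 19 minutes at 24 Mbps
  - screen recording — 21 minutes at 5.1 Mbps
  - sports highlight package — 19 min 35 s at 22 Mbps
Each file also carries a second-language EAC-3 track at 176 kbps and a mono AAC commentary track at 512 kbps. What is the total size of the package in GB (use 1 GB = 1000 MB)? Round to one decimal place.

18.7 GB

Audio total: 176 + 512 = 688 kbps = 0.688 Mbps.
documentary: 17.818 Mbps × 2580 s = 45970.4 Mb
podcast episode with video: 5.448 Mbps × 7500 s = 40860.0 Mb
animated explainer: 5.698 Mbps × 122 s = 695.2 Mb
short film: 24.688 Mbps × 1140 s = 28144.3 Mb
screen recording: 5.788 Mbps × 1260 s = 7292.9 Mb
sports highlight package: 22.688 Mbps × 1175 s = 26658.4 Mb
Total: 149621.2 Mb = 18702.6 MB.
= 18.70 GB.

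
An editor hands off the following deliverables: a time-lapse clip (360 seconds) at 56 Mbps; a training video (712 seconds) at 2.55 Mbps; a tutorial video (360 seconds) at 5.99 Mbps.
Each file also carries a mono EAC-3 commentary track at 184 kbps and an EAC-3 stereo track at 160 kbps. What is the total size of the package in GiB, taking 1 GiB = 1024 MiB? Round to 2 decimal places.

2.87 GiB

Audio total: 184 + 160 = 344 kbps = 0.344 Mbps.
time-lapse clip: 56.344 Mbps × 360 s = 20283.8 Mb
training video: 2.894 Mbps × 712 s = 2060.5 Mb
tutorial video: 6.334 Mbps × 360 s = 2280.2 Mb
Total: 24624.6 Mb = 3078.1 MB.
= 2.867 GiB.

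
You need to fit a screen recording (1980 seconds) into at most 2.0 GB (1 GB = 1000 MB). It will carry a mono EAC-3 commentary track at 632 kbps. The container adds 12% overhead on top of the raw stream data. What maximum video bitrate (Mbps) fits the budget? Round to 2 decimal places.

Budget: 2.0 GB = 16000.0 Mb.
Stream payload after overhead: 16000.0 / 1.12 = 14285.7 Mb.
Total bitrate budget: 14285.7 Mb / 1980 s = 7.215 Mbps.
Audio: 632 kbps = 0.632 Mbps.
Video: 7.215 − 0.632 = 6.583 Mbps.

6.58 Mbps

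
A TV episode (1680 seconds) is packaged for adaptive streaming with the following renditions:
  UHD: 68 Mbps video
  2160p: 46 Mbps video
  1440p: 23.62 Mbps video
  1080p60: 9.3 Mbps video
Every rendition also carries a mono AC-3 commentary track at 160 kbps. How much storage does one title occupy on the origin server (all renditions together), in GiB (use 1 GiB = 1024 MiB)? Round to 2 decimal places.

28.86 GiB

Audio: 160 kbps = 0.160 Mbps.
Sum of rendition bitrates: (68+0.160) + (46+0.160) + (23.62+0.160) + (9.3+0.160) = 147.560 Mbps.
× 1680 s = 247,901 Mb = 30,988 MB = 28.86 GiB.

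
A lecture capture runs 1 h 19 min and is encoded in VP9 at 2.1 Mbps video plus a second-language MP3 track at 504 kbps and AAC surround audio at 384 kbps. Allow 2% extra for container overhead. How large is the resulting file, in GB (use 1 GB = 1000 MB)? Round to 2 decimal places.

1.81 GB

1 h 19 min = 79 min = 4740 s
Audio total: 504 + 384 = 888 kbps = 0.888 Mbps.
Total bitrate: 2.1 + 0.888 = 2.988 Mbps.
Stream data: 2.988 Mbps × 4740 s = 14163.1 Mb.
With 2% container overhead: ×1.02.
14,446 Mb ÷ 8 = 1,806 MB → 1.806 GB.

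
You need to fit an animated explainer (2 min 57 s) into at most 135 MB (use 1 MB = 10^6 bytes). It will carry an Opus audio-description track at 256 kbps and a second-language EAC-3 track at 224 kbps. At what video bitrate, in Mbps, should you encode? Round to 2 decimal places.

5.62 Mbps

Budget: 135 MB = 1080.0 Mb.
2 min 57 s = 177 s
Total bitrate budget: 1080.0 Mb / 177 s = 6.102 Mbps.
Audio total: 256 + 224 = 480 kbps = 0.480 Mbps.
Video: 6.102 − 0.480 = 5.622 Mbps.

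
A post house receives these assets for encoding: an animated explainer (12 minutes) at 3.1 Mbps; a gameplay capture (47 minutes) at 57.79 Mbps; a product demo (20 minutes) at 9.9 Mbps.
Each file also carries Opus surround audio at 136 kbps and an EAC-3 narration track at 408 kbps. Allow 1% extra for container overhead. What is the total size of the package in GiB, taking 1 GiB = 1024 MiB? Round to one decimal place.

Audio total: 136 + 408 = 544 kbps = 0.544 Mbps.
animated explainer: 3.644 Mbps × 720 s × 1.01 = 2649.9 Mb
gameplay capture: 58.334 Mbps × 2820 s × 1.01 = 166146.9 Mb
product demo: 10.444 Mbps × 1200 s × 1.01 = 12658.1 Mb
Total: 181454.9 Mb = 22681.9 MB.
= 21.12 GiB.

21.1 GiB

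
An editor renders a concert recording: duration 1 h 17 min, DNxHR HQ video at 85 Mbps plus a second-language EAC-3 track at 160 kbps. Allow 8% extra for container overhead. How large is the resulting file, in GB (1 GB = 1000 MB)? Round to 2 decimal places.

1 h 17 min = 77 min = 4620 s
Audio: 160 kbps = 0.160 Mbps.
Total bitrate: 85 + 0.160 = 85.160 Mbps.
Stream data: 85.160 Mbps × 4620 s = 393439.2 Mb.
With 8% container overhead: ×1.08.
424,914 Mb ÷ 8 = 53,114 MB → 53.11 GB.

53.11 GB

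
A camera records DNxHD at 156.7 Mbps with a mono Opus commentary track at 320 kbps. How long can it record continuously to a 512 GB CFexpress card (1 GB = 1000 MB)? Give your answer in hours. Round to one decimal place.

Audio: 320 kbps = 0.320 Mbps.
Total bitrate: 156.7 + 0.320 = 157.020 Mbps.
Capacity: 512 GB = 4,096,000 Mb.
Recording time: 4,096,000 / 157.020 = 26,086 s ≈ 7.25 hours.

7.2 hours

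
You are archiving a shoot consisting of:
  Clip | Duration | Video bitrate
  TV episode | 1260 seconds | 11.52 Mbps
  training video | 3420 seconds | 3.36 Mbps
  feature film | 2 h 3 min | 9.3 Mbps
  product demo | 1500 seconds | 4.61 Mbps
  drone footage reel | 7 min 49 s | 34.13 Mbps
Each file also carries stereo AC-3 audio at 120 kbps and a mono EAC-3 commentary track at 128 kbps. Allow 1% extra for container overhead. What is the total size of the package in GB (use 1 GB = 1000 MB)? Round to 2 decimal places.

15.28 GB

Audio total: 120 + 128 = 248 kbps = 0.248 Mbps.
TV episode: 11.768 Mbps × 1260 s × 1.01 = 14976.0 Mb
training video: 3.608 Mbps × 3420 s × 1.01 = 12462.8 Mb
feature film: 9.548 Mbps × 7380 s × 1.01 = 71168.9 Mb
product demo: 4.858 Mbps × 1500 s × 1.01 = 7359.9 Mb
drone footage reel: 34.378 Mbps × 469 s × 1.01 = 16284.5 Mb
Total: 122252.0 Mb = 15281.5 MB.
= 15.28 GB.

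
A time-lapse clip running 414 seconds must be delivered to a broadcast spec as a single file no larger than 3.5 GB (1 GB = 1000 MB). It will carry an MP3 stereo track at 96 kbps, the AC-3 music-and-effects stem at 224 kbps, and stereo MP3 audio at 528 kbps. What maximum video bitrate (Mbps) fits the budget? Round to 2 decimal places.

66.78 Mbps

Budget: 3.5 GB = 28000.0 Mb.
Total bitrate budget: 28000.0 Mb / 414 s = 67.633 Mbps.
Audio total: 96 + 224 + 528 = 848 kbps = 0.848 Mbps.
Video: 67.633 − 0.848 = 66.785 Mbps.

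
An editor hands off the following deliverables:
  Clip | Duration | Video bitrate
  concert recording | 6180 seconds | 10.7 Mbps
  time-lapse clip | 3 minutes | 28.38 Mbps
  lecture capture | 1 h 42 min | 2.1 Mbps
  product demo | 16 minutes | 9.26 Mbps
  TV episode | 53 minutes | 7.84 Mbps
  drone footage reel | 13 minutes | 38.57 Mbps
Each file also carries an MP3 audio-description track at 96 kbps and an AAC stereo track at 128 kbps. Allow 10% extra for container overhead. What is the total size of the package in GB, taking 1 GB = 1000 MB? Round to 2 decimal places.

Audio total: 96 + 128 = 224 kbps = 0.224 Mbps.
concert recording: 10.924 Mbps × 6180 s × 1.10 = 74261.4 Mb
time-lapse clip: 28.604 Mbps × 180 s × 1.10 = 5663.6 Mb
lecture capture: 2.324 Mbps × 6120 s × 1.10 = 15645.2 Mb
product demo: 9.484 Mbps × 960 s × 1.10 = 10015.1 Mb
TV episode: 8.064 Mbps × 3180 s × 1.10 = 28207.9 Mb
drone footage reel: 38.794 Mbps × 780 s × 1.10 = 33285.3 Mb
Total: 167078.3 Mb = 20884.8 MB.
= 20.88 GB.

20.88 GB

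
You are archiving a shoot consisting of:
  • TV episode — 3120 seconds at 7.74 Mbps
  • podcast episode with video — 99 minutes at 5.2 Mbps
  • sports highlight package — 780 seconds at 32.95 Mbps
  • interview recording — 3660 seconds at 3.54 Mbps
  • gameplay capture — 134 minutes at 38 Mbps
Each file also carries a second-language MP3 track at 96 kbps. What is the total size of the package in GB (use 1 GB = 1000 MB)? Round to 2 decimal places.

50.16 GB

Audio: 96 kbps = 0.096 Mbps.
TV episode: 7.836 Mbps × 3120 s = 24448.3 Mb
podcast episode with video: 5.296 Mbps × 5940 s = 31458.2 Mb
sports highlight package: 33.046 Mbps × 780 s = 25775.9 Mb
interview recording: 3.636 Mbps × 3660 s = 13307.8 Mb
gameplay capture: 38.096 Mbps × 8040 s = 306291.8 Mb
Total: 401282.0 Mb = 50160.3 MB.
= 50.16 GB.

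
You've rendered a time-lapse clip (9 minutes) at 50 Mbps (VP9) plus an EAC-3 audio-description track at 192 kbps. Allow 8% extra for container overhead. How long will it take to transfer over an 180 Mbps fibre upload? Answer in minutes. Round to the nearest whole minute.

3 minutes

9 min = 540 s
Audio: 192 kbps = 0.192 Mbps.
Total bitrate: 50.192 Mbps.
File: 50.192 Mbps × 540 s = 27103.7 Mb.
With 8% container overhead: ×1.08. → 29272.0 Mb.
At 180 Mbps: 29272.0 / 180 = 162.6 s ≈ 2.71 minutes.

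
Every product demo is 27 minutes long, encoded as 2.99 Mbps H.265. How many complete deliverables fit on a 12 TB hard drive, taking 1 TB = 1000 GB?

19819

27 min = 1620 s
Per item: 2.990 Mbps × 1620 s = 4,844 Mb = 605.5 MB.
Capacity: 12 TB = 96,000,000 Mb; 19819.15 items → 19819 complete.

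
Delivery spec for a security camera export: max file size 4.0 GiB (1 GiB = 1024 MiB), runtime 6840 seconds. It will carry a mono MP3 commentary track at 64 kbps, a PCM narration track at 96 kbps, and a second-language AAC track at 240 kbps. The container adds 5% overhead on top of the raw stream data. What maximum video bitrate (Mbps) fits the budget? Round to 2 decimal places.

Budget: 4.0 GiB = 34359.7 Mb.
Stream payload after overhead: 34359.7 / 1.05 = 32723.6 Mb.
Total bitrate budget: 32723.6 Mb / 6840 s = 4.784 Mbps.
Audio total: 64 + 96 + 240 = 400 kbps = 0.400 Mbps.
Video: 4.784 − 0.400 = 4.384 Mbps.

4.38 Mbps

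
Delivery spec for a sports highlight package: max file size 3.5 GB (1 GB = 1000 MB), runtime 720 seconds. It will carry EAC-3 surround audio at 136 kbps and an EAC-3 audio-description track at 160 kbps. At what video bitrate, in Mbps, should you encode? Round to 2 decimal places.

Budget: 3.5 GB = 28000.0 Mb.
Total bitrate budget: 28000.0 Mb / 720 s = 38.889 Mbps.
Audio total: 136 + 160 = 296 kbps = 0.296 Mbps.
Video: 38.889 − 0.296 = 38.593 Mbps.

38.59 Mbps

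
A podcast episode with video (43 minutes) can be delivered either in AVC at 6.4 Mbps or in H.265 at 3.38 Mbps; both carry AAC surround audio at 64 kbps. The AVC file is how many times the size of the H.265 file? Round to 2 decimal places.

43 min = 2580 s
Audio: 64 kbps = 0.064 Mbps.
AVC: 6.464 Mbps × 2580 s = 16677.1 Mb = 1.941 GiB.
H.265: 3.444 Mbps × 2580 s = 8885.5 Mb = 1.034 GiB.
Ratio: 1.941 / 1.034 = 1.877.

1.88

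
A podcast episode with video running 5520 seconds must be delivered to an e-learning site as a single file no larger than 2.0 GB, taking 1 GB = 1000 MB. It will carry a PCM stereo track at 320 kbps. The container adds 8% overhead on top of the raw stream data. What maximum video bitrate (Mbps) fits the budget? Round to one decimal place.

Budget: 2.0 GB = 16000.0 Mb.
Stream payload after overhead: 16000.0 / 1.08 = 14814.8 Mb.
Total bitrate budget: 14814.8 Mb / 5520 s = 2.684 Mbps.
Audio: 320 kbps = 0.320 Mbps.
Video: 2.684 − 0.320 = 2.364 Mbps.

2.4 Mbps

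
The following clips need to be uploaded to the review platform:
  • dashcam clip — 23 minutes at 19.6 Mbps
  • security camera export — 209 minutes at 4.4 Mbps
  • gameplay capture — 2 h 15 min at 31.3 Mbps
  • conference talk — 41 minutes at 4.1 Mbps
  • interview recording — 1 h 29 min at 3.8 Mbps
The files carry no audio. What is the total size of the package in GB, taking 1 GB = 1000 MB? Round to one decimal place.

45.8 GB

dashcam clip: 19.600 Mbps × 1380 s = 27048.0 Mb
security camera export: 4.400 Mbps × 12540 s = 55176.0 Mb
gameplay capture: 31.300 Mbps × 8100 s = 253530.0 Mb
conference talk: 4.100 Mbps × 2460 s = 10086.0 Mb
interview recording: 3.800 Mbps × 5340 s = 20292.0 Mb
Total: 366132.0 Mb = 45766.5 MB.
= 45.77 GB.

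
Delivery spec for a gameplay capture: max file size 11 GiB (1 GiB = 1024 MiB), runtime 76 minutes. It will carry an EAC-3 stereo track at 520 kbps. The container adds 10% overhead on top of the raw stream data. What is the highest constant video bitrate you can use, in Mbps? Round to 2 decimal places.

18.32 Mbps

Budget: 11 GiB = 94489.3 Mb.
Stream payload after overhead: 94489.3 / 1.10 = 85899.3 Mb.
76 min = 4560 s
Total bitrate budget: 85899.3 Mb / 4560 s = 18.838 Mbps.
Audio: 520 kbps = 0.520 Mbps.
Video: 18.838 − 0.520 = 18.318 Mbps.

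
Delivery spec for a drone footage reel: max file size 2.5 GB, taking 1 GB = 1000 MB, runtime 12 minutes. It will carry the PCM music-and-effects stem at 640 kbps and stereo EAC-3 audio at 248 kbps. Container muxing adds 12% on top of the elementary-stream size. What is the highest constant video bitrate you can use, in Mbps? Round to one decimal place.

Budget: 2.5 GB = 20000.0 Mb.
Stream payload after overhead: 20000.0 / 1.12 = 17857.1 Mb.
12 min = 720 s
Total bitrate budget: 17857.1 Mb / 720 s = 24.802 Mbps.
Audio total: 640 + 248 = 888 kbps = 0.888 Mbps.
Video: 24.802 − 0.888 = 23.914 Mbps.

23.9 Mbps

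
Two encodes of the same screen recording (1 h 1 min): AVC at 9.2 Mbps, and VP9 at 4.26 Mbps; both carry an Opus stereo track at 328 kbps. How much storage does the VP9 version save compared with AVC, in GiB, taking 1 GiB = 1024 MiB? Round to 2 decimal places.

1 h 1 min = 61 min = 3660 s
Audio: 328 kbps = 0.328 Mbps.
AVC: 9.528 Mbps × 3660 s = 34872.5 Mb = 4.060 GiB.
VP9: 4.588 Mbps × 3660 s = 16792.1 Mb = 1.955 GiB.
Saving: 4.060 − 1.955 = 2.105 GiB.

2.10 GiB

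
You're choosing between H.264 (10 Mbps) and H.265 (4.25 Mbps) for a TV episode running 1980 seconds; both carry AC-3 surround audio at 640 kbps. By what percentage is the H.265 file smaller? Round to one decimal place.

54.0%

Audio: 640 kbps = 0.640 Mbps.
H.264: 10.640 Mbps × 1980 s = 21067.2 Mb = 2.633 GB.
H.265: 4.890 Mbps × 1980 s = 9682.2 Mb = 1.210 GB.
Reduction: (1 − 1.210/2.633) × 100 = 54.04%.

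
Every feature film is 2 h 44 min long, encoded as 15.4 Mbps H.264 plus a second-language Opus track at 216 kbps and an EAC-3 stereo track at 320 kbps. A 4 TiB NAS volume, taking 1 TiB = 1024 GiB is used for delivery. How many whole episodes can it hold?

2 h 44 min = 164 min = 9840 s
Audio total: 216 + 320 = 536 kbps = 0.536 Mbps.
Total bitrate: 15.936 Mbps.
Per item: 15.936 Mbps × 9840 s = 156,810 Mb = 19,601 MB.
Capacity: 4 TiB = 35,184,372 Mb; 224.38 items → 224 complete.

224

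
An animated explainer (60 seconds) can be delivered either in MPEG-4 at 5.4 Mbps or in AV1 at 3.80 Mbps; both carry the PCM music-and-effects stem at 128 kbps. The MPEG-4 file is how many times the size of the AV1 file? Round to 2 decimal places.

Audio: 128 kbps = 0.128 Mbps.
MPEG-4: 5.528 Mbps × 60 s = 331.7 Mb = 41.460 MB.
AV1: 3.928 Mbps × 60 s = 235.7 Mb = 29.460 MB.
Ratio: 41.460 / 29.460 = 1.407.

1.41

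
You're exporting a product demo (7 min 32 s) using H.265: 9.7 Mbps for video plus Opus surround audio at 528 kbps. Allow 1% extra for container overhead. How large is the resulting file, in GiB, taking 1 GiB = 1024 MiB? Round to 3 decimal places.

7 min 32 s = 452 s
Audio: 528 kbps = 0.528 Mbps.
Total bitrate: 9.7 + 0.528 = 10.228 Mbps.
Stream data: 10.228 Mbps × 452 s = 4623.1 Mb.
With 1% container overhead: ×1.01.
4,669 Mb = 583,660,820 bytes ÷ 1,073,741,824 = 0.5436 GiB.

0.544 GiB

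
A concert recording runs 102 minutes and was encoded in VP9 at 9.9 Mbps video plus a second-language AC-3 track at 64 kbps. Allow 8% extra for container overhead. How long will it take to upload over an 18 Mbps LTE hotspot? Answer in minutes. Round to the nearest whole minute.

102 min = 6120 s
Audio: 64 kbps = 0.064 Mbps.
Total bitrate: 9.964 Mbps.
File: 9.964 Mbps × 6120 s = 60979.7 Mb.
With 8% container overhead: ×1.08. → 65858.1 Mb.
At 18 Mbps: 65858.1 / 18 = 3658.8 s ≈ 61 minutes.

61 minutes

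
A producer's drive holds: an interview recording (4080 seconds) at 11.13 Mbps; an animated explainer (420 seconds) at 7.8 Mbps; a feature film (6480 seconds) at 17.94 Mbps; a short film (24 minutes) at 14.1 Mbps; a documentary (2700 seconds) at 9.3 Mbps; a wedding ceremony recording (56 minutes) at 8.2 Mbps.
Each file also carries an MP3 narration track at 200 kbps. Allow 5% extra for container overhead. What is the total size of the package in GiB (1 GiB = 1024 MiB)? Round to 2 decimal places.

Audio: 200 kbps = 0.200 Mbps.
interview recording: 11.330 Mbps × 4080 s × 1.05 = 48537.7 Mb
animated explainer: 8.000 Mbps × 420 s × 1.05 = 3528.0 Mb
feature film: 18.140 Mbps × 6480 s × 1.05 = 123424.6 Mb
short film: 14.300 Mbps × 1440 s × 1.05 = 21621.6 Mb
documentary: 9.500 Mbps × 2700 s × 1.05 = 26932.5 Mb
wedding ceremony recording: 8.400 Mbps × 3360 s × 1.05 = 29635.2 Mb
Total: 253679.6 Mb = 31709.9 MB.
= 29.53 GiB.

29.53 GiB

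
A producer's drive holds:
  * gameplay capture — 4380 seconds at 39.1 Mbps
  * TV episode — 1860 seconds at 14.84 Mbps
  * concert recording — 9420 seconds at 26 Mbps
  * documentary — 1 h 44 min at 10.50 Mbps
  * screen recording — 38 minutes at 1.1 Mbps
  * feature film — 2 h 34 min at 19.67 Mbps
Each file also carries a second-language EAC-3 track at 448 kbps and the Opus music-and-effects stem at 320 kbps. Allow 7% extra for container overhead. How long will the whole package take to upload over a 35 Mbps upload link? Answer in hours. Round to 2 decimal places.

Audio total: 448 + 320 = 768 kbps = 0.768 Mbps.
gameplay capture: 39.868 Mbps × 4380 s × 1.07 = 186845.4 Mb
TV episode: 15.608 Mbps × 1860 s × 1.07 = 31063.0 Mb
concert recording: 26.768 Mbps × 9420 s × 1.07 = 269805.4 Mb
documentary: 11.268 Mbps × 6240 s × 1.07 = 75234.2 Mb
screen recording: 1.868 Mbps × 2280 s × 1.07 = 4557.2 Mb
feature film: 20.438 Mbps × 9240 s × 1.07 = 202066.4 Mb
Total: 769571.6 Mb = 96196.4 MB.
At 35 Mbps: 769571.6 / 35 = 21988 s ≈ 6.11 hours.

6.11 hours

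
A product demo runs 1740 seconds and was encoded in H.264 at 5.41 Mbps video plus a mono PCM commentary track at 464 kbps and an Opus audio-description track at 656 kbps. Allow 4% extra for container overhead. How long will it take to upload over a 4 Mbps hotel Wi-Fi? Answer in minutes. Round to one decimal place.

Audio total: 464 + 656 = 1120 kbps = 1.120 Mbps.
Total bitrate: 6.530 Mbps.
File: 6.530 Mbps × 1740 s = 11362.2 Mb.
With 4% container overhead: ×1.04. → 11816.7 Mb.
At 4 Mbps: 11816.7 / 4 = 2954.2 s ≈ 49.2 minutes.

49.2 minutes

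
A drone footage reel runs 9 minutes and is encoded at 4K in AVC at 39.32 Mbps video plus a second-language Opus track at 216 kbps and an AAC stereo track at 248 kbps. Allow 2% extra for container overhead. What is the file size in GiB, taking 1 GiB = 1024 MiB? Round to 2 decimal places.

2.55 GiB

9 min = 540 s
Audio total: 216 + 248 = 464 kbps = 0.464 Mbps.
Total bitrate: 39.32 + 0.464 = 39.784 Mbps.
Stream data: 39.784 Mbps × 540 s = 21483.4 Mb.
With 2% container overhead: ×1.02.
21,913 Mb = 2,739,128,400 bytes ÷ 1,073,741,824 = 2.551 GiB.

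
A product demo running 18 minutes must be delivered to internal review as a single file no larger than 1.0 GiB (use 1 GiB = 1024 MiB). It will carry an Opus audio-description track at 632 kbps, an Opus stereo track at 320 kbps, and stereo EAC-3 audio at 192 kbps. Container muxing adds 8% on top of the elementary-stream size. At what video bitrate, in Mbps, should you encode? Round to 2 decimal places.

Budget: 1.0 GiB = 8589.9 Mb.
Stream payload after overhead: 8589.9 / 1.08 = 7953.6 Mb.
18 min = 1080 s
Total bitrate budget: 7953.6 Mb / 1080 s = 7.364 Mbps.
Audio total: 632 + 320 + 192 = 1144 kbps = 1.144 Mbps.
Video: 7.364 − 1.144 = 6.220 Mbps.

6.22 Mbps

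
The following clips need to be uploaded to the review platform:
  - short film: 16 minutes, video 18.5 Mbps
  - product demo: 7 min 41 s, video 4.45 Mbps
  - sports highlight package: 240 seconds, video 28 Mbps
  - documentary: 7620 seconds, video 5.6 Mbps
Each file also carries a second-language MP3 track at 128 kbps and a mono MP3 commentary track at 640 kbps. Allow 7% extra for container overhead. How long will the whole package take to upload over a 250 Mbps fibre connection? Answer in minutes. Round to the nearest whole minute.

Audio total: 128 + 640 = 768 kbps = 0.768 Mbps.
short film: 19.268 Mbps × 960 s × 1.07 = 19792.1 Mb
product demo: 5.218 Mbps × 461 s × 1.07 = 2573.9 Mb
sports highlight package: 28.768 Mbps × 240 s × 1.07 = 7387.6 Mb
documentary: 6.368 Mbps × 7620 s × 1.07 = 51920.9 Mb
Total: 81674.4 Mb = 10209.3 MB.
At 250 Mbps: 81674.4 / 250 = 327 s ≈ 5.44 minutes.

5 minutes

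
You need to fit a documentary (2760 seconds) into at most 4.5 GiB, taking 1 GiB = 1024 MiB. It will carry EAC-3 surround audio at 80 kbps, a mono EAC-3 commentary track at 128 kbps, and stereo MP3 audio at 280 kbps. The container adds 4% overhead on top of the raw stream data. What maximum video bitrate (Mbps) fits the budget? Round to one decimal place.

13.0 Mbps

Budget: 4.5 GiB = 38654.7 Mb.
Stream payload after overhead: 38654.7 / 1.04 = 37168.0 Mb.
Total bitrate budget: 37168.0 Mb / 2760 s = 13.467 Mbps.
Audio total: 80 + 128 + 280 = 488 kbps = 0.488 Mbps.
Video: 13.467 − 0.488 = 12.979 Mbps.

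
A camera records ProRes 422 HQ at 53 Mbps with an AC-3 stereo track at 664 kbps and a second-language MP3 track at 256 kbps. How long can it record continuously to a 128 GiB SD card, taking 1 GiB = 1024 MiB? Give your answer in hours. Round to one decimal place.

Audio total: 664 + 256 = 920 kbps = 0.920 Mbps.
Total bitrate: 53 + 0.920 = 53.920 Mbps.
Capacity: 128 GiB = 1,099,512 Mb.
Recording time: 1,099,512 / 53.920 = 20,392 s ≈ 5.66 hours.

5.7 hours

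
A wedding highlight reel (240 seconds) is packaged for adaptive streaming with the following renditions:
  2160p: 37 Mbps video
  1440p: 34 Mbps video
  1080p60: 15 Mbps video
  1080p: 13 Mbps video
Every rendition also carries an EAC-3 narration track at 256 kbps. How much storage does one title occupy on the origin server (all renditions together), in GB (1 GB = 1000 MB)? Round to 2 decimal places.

3.00 GB

Audio: 256 kbps = 0.256 Mbps.
Sum of rendition bitrates: (37+0.256) + (34+0.256) + (15+0.256) + (13+0.256) = 100.024 Mbps.
× 240 s = 24,006 Mb = 3,001 MB = 3.001 GB.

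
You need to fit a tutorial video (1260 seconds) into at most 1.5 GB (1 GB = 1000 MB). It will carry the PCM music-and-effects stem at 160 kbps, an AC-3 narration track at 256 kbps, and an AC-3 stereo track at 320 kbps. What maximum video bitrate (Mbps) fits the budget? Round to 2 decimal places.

8.79 Mbps

Budget: 1.5 GB = 12000.0 Mb.
Total bitrate budget: 12000.0 Mb / 1260 s = 9.524 Mbps.
Audio total: 160 + 256 + 320 = 736 kbps = 0.736 Mbps.
Video: 9.524 − 0.736 = 8.788 Mbps.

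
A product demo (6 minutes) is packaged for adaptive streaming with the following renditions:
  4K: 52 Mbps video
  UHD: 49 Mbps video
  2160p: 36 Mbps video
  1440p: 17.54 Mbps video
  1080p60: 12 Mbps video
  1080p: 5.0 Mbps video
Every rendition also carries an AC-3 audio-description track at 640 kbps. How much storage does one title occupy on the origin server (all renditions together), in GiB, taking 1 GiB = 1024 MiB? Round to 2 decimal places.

7.35 GiB

6 min = 360 s
Audio: 640 kbps = 0.640 Mbps.
Sum of rendition bitrates: (52+0.640) + (49+0.640) + (36+0.640) + (17.54+0.640) + (12+0.640) + (5.0+0.640) = 175.380 Mbps.
× 360 s = 63,137 Mb = 7,892 MB = 7.350 GiB.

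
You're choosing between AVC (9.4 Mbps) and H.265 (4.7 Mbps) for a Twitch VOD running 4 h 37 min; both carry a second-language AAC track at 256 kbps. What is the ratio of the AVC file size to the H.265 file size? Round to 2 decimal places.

4 h 37 min = 277 min = 16620 s
Audio: 256 kbps = 0.256 Mbps.
AVC: 9.656 Mbps × 16620 s = 160482.7 Mb = 20.060 GB.
H.265: 4.956 Mbps × 16620 s = 82368.7 Mb = 10.296 GB.
Ratio: 20.060 / 10.296 = 1.948.

1.95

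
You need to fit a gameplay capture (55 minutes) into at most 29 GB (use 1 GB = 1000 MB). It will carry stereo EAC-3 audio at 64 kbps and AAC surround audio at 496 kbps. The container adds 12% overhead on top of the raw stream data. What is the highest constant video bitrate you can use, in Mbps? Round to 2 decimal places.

62.21 Mbps

Budget: 29 GB = 232000.0 Mb.
Stream payload after overhead: 232000.0 / 1.12 = 207142.9 Mb.
55 min = 3300 s
Total bitrate budget: 207142.9 Mb / 3300 s = 62.771 Mbps.
Audio total: 64 + 496 = 560 kbps = 0.560 Mbps.
Video: 62.771 − 0.560 = 62.211 Mbps.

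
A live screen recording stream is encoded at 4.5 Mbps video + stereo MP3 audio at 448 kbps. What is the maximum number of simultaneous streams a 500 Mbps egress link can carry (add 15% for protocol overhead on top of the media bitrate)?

Audio: 448 kbps = 0.448 Mbps.
Per-viewer media rate: 4.948 Mbps.
On the wire with 15% overhead: 5.690 Mbps.
500 Mbps = 500.0 Mbps; 500.0 / 5.690 = 87.87 → 87 viewers.

87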